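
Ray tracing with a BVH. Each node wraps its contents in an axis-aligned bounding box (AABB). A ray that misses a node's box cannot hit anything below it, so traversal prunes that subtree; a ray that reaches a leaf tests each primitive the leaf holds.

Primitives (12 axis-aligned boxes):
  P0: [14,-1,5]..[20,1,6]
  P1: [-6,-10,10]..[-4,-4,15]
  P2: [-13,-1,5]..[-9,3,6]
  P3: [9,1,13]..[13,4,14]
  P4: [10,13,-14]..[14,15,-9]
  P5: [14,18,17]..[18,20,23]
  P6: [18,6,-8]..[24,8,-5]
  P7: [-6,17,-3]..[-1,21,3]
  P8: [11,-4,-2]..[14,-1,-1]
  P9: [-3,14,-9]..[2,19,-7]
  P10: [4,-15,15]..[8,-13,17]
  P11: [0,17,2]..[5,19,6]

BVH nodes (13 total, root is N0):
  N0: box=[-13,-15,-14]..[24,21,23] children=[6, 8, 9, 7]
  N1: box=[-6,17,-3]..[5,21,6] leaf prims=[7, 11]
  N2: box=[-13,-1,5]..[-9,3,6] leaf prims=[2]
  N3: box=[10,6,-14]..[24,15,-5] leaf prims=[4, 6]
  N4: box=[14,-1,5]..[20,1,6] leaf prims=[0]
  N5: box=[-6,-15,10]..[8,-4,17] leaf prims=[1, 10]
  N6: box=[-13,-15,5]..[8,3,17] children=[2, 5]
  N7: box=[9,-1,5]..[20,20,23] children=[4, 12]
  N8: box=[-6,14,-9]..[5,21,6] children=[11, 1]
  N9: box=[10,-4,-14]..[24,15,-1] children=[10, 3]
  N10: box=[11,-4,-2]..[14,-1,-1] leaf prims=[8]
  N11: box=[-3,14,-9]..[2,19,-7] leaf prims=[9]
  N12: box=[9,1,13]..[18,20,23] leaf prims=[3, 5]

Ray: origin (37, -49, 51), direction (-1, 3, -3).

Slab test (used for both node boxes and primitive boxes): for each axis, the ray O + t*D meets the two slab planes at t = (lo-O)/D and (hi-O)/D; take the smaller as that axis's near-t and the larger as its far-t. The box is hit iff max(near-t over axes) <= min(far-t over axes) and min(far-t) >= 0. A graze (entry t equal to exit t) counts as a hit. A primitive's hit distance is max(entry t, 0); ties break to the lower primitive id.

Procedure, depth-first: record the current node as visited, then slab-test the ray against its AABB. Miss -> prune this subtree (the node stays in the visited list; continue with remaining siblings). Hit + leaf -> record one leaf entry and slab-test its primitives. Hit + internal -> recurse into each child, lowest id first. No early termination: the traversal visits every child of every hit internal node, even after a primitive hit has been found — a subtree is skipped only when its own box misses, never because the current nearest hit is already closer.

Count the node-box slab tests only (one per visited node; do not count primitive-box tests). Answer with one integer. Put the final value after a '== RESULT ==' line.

Trace the traversal:
N0 x:[13,50] y:[34/3,70/3] z:[28/3,65/3] -> hit [13,65/3], descend [6, 7, 8, 9]
  N6 x:[29,50] y:[34/3,52/3] z:[34/3,46/3] -> miss, prune
  N7 x:[17,28] y:[16,23] z:[28/3,46/3] -> miss, prune
  N8 x:[32,43] y:[21,70/3] z:[15,20] -> miss, prune
  N9 x:[13,27] y:[15,64/3] z:[52/3,65/3] -> hit [52/3,64/3], descend [3, 10]
    N3 x:[13,27] y:[55/3,64/3] z:[56/3,65/3] -> hit [56/3,64/3] leaf, test {P4(miss), P6@t=56/3}
    N10 x:[23,26] y:[15,16] z:[52/3,53/3] -> miss, prune

Summary -> nodes [0, 6, 7, 8, 9, 3, 10]; box-tests=7; leaf-entries=1; first=P6

== RESULT ==
7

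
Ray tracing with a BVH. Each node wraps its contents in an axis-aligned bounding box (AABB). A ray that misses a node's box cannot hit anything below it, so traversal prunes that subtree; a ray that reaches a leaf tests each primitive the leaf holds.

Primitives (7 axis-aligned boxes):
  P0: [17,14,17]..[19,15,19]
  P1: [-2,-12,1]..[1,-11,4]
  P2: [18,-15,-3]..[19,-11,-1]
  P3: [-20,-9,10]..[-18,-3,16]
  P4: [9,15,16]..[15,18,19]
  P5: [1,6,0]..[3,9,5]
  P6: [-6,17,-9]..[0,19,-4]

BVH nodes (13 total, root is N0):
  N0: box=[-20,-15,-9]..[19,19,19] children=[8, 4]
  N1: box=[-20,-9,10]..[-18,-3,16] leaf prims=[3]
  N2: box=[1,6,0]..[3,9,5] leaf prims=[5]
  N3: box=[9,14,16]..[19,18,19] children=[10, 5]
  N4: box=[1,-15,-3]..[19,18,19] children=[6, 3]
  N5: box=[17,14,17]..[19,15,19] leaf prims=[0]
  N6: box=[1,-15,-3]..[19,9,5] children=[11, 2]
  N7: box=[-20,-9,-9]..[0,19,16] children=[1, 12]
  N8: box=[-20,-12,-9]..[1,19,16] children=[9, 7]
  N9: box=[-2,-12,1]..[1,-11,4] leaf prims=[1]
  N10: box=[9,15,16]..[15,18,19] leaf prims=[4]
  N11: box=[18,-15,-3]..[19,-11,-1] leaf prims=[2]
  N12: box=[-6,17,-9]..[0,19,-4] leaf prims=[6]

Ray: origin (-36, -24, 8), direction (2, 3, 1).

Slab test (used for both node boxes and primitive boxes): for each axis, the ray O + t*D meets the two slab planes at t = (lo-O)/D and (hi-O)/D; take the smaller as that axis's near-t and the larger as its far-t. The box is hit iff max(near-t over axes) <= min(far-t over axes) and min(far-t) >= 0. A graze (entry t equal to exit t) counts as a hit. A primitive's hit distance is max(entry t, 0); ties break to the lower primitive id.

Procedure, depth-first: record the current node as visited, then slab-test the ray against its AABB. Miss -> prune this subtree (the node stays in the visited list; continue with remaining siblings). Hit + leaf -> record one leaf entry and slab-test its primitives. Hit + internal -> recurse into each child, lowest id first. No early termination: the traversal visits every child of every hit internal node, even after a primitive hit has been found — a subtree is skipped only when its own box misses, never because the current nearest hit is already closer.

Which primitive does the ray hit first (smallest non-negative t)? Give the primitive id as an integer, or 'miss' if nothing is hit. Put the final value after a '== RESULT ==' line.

Traverse from the root:
N0 x:[8,55/2] y:[3,43/3] z:[-17,11] -> hit [8,11], descend [4, 8]
  N4 x:[37/2,55/2] y:[3,14] z:[-11,11] -> miss, prune
  N8 x:[8,37/2] y:[4,43/3] z:[-17,8] -> hit [8,8], descend [7, 9]
    N7 x:[8,18] y:[5,43/3] z:[-17,8] -> hit [8,8], descend [1, 12]
      N1 x:[8,9] y:[5,7] z:[2,8] -> miss, prune
      N12 x:[15,18] y:[41/3,43/3] z:[-17,-12] -> miss, prune
    N9 x:[17,37/2] y:[4,13/3] z:[-7,-4] -> miss, prune

Visited [0, 4, 8, 7, 1, 12, 9]. Tests: 7 box, 0 leaf. Nearest: miss.

== RESULT ==
miss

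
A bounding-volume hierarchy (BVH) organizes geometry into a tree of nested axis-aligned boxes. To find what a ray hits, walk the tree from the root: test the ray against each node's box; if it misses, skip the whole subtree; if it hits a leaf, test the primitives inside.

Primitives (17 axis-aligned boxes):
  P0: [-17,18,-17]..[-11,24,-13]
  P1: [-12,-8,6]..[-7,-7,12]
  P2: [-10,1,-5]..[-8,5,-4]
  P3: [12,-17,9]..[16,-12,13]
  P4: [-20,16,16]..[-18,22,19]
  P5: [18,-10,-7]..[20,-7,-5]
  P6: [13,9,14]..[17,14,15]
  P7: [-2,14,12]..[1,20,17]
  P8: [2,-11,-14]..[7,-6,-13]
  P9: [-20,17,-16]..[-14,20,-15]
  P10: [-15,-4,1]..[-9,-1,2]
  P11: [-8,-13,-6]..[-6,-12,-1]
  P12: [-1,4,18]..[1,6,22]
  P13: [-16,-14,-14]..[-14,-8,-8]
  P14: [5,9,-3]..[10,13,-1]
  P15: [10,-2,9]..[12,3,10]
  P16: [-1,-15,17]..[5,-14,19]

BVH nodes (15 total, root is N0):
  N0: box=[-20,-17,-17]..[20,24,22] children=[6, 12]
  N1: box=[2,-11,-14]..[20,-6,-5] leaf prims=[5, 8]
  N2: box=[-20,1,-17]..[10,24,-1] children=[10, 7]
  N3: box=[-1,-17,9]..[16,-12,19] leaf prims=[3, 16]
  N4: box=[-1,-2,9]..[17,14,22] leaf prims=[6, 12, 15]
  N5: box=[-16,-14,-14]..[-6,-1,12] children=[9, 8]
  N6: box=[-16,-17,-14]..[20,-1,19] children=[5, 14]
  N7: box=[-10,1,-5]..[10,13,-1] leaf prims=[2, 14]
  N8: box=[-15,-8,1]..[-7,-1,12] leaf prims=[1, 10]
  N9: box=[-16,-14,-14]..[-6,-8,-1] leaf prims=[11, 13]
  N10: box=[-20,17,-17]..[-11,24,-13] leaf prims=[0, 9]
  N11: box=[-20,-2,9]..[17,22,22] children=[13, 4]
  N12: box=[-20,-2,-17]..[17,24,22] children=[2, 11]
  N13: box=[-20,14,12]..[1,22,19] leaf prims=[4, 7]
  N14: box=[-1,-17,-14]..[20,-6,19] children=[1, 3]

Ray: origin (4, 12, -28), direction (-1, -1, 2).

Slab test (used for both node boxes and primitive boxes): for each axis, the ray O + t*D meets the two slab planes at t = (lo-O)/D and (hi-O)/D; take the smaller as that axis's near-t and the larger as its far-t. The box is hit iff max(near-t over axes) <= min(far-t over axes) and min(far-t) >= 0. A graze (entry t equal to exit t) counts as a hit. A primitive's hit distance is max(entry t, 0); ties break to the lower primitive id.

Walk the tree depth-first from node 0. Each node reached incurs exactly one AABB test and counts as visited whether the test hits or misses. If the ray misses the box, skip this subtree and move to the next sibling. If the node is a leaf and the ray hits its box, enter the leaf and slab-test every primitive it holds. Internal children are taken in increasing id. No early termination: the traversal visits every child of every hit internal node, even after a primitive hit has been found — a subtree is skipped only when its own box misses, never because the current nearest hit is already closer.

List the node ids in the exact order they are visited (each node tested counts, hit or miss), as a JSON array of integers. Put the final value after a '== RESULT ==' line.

Trace the traversal:
N0 x:[-16,24] y:[-12,29] z:[11/2,25] -> hit [11/2,24], descend [6, 12]
  N6 x:[-16,20] y:[13,29] z:[7,47/2] -> hit [13,20], descend [5, 14]
    N5 x:[10,20] y:[13,26] z:[7,20] -> hit [13,20], descend [8, 9]
      N8 x:[11,19] y:[13,20] z:[29/2,20] -> hit [29/2,19] leaf, test {P1(miss), P10@t=29/2}
      N9 x:[10,20] y:[20,26] z:[7,27/2] -> miss, prune
    N14 x:[-16,5] y:[18,29] z:[7,47/2] -> miss, prune
  N12 x:[-13,24] y:[-12,14] z:[11/2,25] -> hit [11/2,14], descend [2, 11]
    N2 x:[-6,24] y:[-12,11] z:[11/2,27/2] -> hit [11/2,11], descend [7, 10]
      N7 x:[-6,14] y:[-1,11] z:[23/2,27/2] -> miss, prune
      N10 x:[15,24] y:[-12,-5] z:[11/2,15/2] -> miss, prune
    N11 x:[-13,24] y:[-10,14] z:[37/2,25] -> miss, prune

order=[0, 6, 5, 8, 9, 14, 12, 2, 7, 10, 11]  |boxes|=11  |leaves|=1  hit=P10

== RESULT ==
[0, 6, 5, 8, 9, 14, 12, 2, 7, 10, 11]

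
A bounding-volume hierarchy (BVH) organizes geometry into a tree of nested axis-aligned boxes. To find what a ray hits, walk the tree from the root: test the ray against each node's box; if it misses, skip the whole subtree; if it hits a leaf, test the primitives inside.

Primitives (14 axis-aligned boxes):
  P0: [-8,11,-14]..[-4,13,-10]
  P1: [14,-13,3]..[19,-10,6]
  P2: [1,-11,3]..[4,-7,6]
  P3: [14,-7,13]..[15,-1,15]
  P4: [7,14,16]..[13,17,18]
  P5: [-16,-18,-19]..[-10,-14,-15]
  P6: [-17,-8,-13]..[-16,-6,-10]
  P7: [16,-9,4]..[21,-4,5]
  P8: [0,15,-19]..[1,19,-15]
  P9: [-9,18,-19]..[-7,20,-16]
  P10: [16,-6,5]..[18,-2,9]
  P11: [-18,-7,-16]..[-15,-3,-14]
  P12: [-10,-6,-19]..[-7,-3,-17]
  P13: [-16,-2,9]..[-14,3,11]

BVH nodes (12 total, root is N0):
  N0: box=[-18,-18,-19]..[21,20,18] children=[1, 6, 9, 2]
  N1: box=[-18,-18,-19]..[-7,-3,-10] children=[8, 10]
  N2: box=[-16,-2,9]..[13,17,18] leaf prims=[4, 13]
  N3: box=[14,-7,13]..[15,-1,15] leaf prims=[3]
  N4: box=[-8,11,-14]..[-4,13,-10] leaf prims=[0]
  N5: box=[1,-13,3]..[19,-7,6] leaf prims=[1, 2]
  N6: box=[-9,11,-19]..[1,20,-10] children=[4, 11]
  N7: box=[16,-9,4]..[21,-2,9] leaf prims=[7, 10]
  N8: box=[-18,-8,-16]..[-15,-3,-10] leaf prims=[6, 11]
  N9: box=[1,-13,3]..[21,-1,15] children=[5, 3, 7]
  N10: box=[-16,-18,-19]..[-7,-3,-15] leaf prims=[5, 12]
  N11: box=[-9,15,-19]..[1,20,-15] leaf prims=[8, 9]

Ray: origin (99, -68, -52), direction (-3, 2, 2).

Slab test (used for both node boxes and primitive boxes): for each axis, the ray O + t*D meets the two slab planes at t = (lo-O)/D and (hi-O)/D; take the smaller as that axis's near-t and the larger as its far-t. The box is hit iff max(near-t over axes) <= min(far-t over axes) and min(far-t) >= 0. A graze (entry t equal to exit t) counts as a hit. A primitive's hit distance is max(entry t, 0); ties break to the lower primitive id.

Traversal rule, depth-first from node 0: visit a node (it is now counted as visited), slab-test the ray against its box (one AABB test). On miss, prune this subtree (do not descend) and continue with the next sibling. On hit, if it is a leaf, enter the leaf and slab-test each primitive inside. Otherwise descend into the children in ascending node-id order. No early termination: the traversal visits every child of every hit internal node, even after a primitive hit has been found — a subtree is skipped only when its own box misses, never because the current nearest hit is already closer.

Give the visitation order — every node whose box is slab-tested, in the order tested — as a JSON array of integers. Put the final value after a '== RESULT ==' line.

Walk:
N0 x:[26,39] y:[25,44] z:[33/2,35] -> hit [26,35], descend [1, 2, 6, 9]
  N1 x:[106/3,39] y:[25,65/2] z:[33/2,21] -> miss, prune
  N2 x:[86/3,115/3] y:[33,85/2] z:[61/2,35] -> hit [33,35] leaf, test {P4(miss), P13(miss)}
  N6 x:[98/3,36] y:[79/2,44] z:[33/2,21] -> miss, prune
  N9 x:[26,98/3] y:[55/2,67/2] z:[55/2,67/2] -> hit [55/2,98/3], descend [3, 5, 7]
    N3 x:[28,85/3] y:[61/2,67/2] z:[65/2,67/2] -> miss, prune
    N5 x:[80/3,98/3] y:[55/2,61/2] z:[55/2,29] -> hit [55/2,29] leaf, test {P1@t=55/2, P2(miss)}
    N7 x:[26,83/3] y:[59/2,33] z:[28,61/2] -> miss, prune

Visited [0, 1, 2, 6, 9, 3, 5, 7]. Tests: 8 box, 2 leaf. Nearest: P1.

== RESULT ==
[0, 1, 2, 6, 9, 3, 5, 7]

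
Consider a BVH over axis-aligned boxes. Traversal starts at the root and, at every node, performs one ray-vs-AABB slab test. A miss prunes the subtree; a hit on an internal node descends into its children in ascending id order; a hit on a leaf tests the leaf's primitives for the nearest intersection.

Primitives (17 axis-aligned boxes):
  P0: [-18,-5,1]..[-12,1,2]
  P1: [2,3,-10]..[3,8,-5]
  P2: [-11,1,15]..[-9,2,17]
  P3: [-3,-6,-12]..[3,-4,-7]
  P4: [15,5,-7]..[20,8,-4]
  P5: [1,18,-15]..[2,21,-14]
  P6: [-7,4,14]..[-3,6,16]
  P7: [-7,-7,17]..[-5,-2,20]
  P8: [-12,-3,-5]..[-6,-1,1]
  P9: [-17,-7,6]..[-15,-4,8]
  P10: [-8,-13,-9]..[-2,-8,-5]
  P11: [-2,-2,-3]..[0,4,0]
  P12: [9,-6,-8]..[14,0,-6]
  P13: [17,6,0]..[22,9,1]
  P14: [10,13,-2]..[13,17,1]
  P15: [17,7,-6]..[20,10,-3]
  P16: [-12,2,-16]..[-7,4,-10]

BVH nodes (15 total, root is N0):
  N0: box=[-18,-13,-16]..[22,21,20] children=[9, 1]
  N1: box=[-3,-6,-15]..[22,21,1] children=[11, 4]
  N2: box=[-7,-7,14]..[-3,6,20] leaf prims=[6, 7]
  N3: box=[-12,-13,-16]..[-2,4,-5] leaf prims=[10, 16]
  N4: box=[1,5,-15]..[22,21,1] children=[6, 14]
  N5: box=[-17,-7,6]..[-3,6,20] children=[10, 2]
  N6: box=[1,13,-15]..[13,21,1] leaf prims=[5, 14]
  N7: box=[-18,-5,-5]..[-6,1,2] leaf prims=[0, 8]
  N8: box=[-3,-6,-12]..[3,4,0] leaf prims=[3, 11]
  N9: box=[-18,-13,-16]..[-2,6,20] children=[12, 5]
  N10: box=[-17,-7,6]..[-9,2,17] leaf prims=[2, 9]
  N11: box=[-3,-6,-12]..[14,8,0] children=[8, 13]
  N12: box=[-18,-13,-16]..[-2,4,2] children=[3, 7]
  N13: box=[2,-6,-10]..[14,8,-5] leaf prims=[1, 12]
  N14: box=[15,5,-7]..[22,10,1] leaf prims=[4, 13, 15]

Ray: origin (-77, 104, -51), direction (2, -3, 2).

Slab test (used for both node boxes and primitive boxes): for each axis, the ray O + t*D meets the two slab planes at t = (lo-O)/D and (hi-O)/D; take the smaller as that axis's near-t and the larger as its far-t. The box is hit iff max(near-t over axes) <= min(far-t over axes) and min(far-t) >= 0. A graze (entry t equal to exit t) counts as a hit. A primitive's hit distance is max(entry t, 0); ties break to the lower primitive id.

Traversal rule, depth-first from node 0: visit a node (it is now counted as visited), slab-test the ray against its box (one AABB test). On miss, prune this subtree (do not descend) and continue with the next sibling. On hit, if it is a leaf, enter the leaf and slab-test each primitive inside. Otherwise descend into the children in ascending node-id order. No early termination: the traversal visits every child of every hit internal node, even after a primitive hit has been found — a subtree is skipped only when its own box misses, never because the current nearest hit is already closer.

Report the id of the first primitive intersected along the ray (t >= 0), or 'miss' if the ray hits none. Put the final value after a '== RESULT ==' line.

Traverse from the root:
N0 x:[59/2,99/2] y:[83/3,39] z:[35/2,71/2] -> hit [59/2,71/2], descend [1, 9]
  N1 x:[37,99/2] y:[83/3,110/3] z:[18,26] -> miss, prune
  N9 x:[59/2,75/2] y:[98/3,39] z:[35/2,71/2] -> hit [98/3,71/2], descend [5, 12]
    N5 x:[30,37] y:[98/3,37] z:[57/2,71/2] -> hit [98/3,71/2], descend [2, 10]
      N2 x:[35,37] y:[98/3,37] z:[65/2,71/2] -> hit [35,71/2] leaf, test {P6(miss), P7@t=106/3}
      N10 x:[30,34] y:[34,37] z:[57/2,34] -> hit [34,34] leaf, test {P2@t=34, P9(miss)}
    N12 x:[59/2,75/2] y:[100/3,39] z:[35/2,53/2] -> miss, prune

order=[0, 1, 9, 5, 2, 10, 12]  |boxes|=7  |leaves|=2  hit=P2

== RESULT ==
2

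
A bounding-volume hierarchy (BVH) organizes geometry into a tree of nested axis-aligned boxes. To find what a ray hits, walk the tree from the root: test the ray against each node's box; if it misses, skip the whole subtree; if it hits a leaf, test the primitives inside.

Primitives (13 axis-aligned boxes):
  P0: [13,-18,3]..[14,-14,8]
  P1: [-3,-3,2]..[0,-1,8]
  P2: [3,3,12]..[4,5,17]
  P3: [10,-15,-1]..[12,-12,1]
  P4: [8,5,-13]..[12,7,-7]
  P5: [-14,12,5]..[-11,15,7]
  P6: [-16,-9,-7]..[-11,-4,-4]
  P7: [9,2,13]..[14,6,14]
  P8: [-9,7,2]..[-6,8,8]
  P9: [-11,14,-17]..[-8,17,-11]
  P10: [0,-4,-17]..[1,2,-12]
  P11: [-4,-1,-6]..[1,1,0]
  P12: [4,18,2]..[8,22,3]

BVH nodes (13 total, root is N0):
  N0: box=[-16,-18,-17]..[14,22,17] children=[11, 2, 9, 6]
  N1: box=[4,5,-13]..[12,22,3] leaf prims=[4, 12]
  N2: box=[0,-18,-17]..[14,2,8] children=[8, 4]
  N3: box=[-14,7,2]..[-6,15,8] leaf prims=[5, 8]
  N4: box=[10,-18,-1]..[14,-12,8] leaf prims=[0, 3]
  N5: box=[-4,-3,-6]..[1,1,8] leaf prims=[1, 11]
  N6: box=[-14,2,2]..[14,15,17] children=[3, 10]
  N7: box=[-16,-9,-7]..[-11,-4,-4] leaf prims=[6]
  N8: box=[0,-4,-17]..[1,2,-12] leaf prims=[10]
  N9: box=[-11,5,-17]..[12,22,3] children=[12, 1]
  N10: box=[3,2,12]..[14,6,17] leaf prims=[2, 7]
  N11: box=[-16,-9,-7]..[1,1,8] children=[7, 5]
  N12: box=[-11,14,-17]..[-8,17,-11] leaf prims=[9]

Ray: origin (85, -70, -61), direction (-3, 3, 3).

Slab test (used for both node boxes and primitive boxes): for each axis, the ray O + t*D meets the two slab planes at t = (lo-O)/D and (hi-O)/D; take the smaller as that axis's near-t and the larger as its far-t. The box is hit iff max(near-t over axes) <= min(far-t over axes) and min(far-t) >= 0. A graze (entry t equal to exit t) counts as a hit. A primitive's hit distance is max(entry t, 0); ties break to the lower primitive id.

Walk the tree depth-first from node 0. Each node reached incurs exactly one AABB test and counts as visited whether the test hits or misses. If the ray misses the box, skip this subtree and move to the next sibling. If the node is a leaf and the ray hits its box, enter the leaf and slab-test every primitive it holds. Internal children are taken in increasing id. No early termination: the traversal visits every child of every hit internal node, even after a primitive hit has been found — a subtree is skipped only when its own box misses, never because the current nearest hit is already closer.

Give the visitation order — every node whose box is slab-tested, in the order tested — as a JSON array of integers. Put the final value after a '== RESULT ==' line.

Walk:
N0 x:[71/3,101/3] y:[52/3,92/3] z:[44/3,26] -> hit [71/3,26], descend [2, 6, 9, 11]
  N2 x:[71/3,85/3] y:[52/3,24] z:[44/3,23] -> miss, prune
  N6 x:[71/3,33] y:[24,85/3] z:[21,26] -> hit [24,26], descend [3, 10]
    N3 x:[91/3,33] y:[77/3,85/3] z:[21,23] -> miss, prune
    N10 x:[71/3,82/3] y:[24,76/3] z:[73/3,26] -> hit [73/3,76/3] leaf, test {P2(miss), P7@t=74/3}
  N9 x:[73/3,32] y:[25,92/3] z:[44/3,64/3] -> miss, prune
  N11 x:[28,101/3] y:[61/3,71/3] z:[18,23] -> miss, prune

7 AABB tests over nodes [0, 2, 6, 3, 10, 9, 11]; 1 leaf entered; closest P7.

== RESULT ==
[0, 2, 6, 3, 10, 9, 11]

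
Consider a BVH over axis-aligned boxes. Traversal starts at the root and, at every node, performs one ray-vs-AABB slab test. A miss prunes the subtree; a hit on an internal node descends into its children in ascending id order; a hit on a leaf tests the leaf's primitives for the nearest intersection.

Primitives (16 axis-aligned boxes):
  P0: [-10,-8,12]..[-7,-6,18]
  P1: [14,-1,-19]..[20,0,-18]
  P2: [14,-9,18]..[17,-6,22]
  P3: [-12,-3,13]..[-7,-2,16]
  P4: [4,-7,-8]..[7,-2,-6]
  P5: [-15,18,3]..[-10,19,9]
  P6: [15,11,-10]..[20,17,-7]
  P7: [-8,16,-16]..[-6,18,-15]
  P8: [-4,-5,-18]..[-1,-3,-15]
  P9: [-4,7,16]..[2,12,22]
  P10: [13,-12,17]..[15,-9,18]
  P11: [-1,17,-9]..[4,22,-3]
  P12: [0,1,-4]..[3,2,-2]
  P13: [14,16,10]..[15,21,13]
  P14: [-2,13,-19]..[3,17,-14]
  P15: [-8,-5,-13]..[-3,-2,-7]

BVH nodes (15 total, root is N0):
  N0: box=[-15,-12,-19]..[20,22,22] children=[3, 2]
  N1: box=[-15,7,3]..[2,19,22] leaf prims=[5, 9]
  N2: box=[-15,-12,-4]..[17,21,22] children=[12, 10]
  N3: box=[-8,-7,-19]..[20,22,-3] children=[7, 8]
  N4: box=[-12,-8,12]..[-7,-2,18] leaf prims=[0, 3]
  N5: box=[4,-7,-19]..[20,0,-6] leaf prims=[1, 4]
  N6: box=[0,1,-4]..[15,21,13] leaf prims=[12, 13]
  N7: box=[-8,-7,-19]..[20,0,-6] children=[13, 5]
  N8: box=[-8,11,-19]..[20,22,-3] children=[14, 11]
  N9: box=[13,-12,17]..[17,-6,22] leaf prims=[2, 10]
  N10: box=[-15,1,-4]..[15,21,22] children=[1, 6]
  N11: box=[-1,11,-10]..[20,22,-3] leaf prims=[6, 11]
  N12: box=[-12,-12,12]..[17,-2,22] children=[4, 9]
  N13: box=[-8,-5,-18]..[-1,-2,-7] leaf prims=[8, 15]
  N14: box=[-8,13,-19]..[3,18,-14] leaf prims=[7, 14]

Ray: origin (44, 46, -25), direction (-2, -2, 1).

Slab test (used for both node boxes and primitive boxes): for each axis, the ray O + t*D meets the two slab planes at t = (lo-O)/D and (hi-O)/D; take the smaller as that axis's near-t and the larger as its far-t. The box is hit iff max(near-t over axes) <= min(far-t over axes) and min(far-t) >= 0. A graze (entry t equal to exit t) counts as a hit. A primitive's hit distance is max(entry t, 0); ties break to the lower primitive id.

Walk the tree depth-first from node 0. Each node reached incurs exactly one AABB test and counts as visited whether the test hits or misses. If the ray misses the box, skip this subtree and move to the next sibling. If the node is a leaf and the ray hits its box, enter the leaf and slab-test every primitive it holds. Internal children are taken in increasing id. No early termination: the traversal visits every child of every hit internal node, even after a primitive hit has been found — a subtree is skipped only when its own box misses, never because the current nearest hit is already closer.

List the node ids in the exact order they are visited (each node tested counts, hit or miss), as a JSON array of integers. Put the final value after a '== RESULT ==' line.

Trace the traversal:
N0 x:[12,59/2] y:[12,29] z:[6,47] -> hit [12,29], descend [2, 3]
  N2 x:[27/2,59/2] y:[25/2,29] z:[21,47] -> hit [21,29], descend [10, 12]
    N10 x:[29/2,59/2] y:[25/2,45/2] z:[21,47] -> hit [21,45/2], descend [1, 6]
      N1 x:[21,59/2] y:[27/2,39/2] z:[28,47] -> miss, prune
      N6 x:[29/2,22] y:[25/2,45/2] z:[21,38] -> hit [21,22] leaf, test {P12@t=22, P13(miss)}
    N12 x:[27/2,28] y:[24,29] z:[37,47] -> miss, prune
  N3 x:[12,26] y:[12,53/2] z:[6,22] -> hit [12,22], descend [7, 8]
    N7 x:[12,26] y:[23,53/2] z:[6,19] -> miss, prune
    N8 x:[12,26] y:[12,35/2] z:[6,22] -> hit [12,35/2], descend [11, 14]
      N11 x:[12,45/2] y:[12,35/2] z:[15,22] -> hit [15,35/2] leaf, test {P6(miss), P11(miss)}
      N14 x:[41/2,26] y:[14,33/2] z:[6,11] -> miss, prune

Visited [0, 2, 10, 1, 6, 12, 3, 7, 8, 11, 14]. Tests: 11 box, 2 leaf. Nearest: P12.

== RESULT ==
[0, 2, 10, 1, 6, 12, 3, 7, 8, 11, 14]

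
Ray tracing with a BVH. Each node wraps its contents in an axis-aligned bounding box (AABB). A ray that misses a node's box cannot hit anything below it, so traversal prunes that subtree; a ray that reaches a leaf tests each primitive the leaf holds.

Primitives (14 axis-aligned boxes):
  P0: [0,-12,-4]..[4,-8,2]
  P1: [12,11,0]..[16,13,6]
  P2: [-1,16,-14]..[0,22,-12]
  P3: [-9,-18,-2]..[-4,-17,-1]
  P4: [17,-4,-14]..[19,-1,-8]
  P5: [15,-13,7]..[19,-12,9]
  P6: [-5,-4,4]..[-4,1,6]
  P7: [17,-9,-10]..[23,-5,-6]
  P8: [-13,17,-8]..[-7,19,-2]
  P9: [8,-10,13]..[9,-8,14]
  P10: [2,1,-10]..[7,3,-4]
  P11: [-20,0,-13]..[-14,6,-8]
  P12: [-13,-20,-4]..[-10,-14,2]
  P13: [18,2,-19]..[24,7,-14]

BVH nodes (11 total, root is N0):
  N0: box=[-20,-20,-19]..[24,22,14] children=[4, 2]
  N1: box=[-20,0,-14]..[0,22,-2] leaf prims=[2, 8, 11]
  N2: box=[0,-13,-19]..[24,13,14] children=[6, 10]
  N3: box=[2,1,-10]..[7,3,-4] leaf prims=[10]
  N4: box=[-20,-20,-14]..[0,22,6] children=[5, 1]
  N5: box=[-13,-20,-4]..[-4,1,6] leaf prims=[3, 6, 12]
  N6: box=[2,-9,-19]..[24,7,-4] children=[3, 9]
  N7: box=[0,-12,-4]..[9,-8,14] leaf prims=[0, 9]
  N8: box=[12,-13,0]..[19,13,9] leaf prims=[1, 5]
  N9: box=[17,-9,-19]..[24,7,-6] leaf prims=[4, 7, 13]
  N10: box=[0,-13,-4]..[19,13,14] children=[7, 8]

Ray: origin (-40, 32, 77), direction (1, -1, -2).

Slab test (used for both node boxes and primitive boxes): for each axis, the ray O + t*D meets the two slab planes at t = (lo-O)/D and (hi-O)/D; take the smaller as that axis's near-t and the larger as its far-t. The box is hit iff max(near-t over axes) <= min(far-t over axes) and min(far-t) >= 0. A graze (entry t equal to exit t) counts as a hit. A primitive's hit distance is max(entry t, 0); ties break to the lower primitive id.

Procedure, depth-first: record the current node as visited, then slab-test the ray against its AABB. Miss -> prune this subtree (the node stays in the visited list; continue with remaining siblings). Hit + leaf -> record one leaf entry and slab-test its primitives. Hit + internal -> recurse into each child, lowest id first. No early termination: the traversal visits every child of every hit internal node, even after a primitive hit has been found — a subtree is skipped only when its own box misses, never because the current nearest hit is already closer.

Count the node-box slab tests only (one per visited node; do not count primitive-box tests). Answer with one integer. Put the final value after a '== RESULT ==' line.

Trace the traversal:
N0 x:[20,64] y:[10,52] z:[63/2,48] -> hit [63/2,48], descend [2, 4]
  N2 x:[40,64] y:[19,45] z:[63/2,48] -> hit [40,45], descend [6, 10]
    N6 x:[42,64] y:[25,41] z:[81/2,48] -> miss, prune
    N10 x:[40,59] y:[19,45] z:[63/2,81/2] -> hit [40,81/2], descend [7, 8]
      N7 x:[40,49] y:[40,44] z:[63/2,81/2] -> hit [40,81/2] leaf, test {P0@t=40, P9(miss)}
      N8 x:[52,59] y:[19,45] z:[34,77/2] -> miss, prune
  N4 x:[20,40] y:[10,52] z:[71/2,91/2] -> hit [71/2,40], descend [1, 5]
    N1 x:[20,40] y:[10,32] z:[79/2,91/2] -> miss, prune
    N5 x:[27,36] y:[31,52] z:[71/2,81/2] -> hit [71/2,36] leaf, test {P3(miss), P6@t=71/2, P12(miss)}

Visited [0, 2, 6, 10, 7, 8, 4, 1, 5]. Tests: 9 box, 2 leaf. Nearest: P6.

== RESULT ==
9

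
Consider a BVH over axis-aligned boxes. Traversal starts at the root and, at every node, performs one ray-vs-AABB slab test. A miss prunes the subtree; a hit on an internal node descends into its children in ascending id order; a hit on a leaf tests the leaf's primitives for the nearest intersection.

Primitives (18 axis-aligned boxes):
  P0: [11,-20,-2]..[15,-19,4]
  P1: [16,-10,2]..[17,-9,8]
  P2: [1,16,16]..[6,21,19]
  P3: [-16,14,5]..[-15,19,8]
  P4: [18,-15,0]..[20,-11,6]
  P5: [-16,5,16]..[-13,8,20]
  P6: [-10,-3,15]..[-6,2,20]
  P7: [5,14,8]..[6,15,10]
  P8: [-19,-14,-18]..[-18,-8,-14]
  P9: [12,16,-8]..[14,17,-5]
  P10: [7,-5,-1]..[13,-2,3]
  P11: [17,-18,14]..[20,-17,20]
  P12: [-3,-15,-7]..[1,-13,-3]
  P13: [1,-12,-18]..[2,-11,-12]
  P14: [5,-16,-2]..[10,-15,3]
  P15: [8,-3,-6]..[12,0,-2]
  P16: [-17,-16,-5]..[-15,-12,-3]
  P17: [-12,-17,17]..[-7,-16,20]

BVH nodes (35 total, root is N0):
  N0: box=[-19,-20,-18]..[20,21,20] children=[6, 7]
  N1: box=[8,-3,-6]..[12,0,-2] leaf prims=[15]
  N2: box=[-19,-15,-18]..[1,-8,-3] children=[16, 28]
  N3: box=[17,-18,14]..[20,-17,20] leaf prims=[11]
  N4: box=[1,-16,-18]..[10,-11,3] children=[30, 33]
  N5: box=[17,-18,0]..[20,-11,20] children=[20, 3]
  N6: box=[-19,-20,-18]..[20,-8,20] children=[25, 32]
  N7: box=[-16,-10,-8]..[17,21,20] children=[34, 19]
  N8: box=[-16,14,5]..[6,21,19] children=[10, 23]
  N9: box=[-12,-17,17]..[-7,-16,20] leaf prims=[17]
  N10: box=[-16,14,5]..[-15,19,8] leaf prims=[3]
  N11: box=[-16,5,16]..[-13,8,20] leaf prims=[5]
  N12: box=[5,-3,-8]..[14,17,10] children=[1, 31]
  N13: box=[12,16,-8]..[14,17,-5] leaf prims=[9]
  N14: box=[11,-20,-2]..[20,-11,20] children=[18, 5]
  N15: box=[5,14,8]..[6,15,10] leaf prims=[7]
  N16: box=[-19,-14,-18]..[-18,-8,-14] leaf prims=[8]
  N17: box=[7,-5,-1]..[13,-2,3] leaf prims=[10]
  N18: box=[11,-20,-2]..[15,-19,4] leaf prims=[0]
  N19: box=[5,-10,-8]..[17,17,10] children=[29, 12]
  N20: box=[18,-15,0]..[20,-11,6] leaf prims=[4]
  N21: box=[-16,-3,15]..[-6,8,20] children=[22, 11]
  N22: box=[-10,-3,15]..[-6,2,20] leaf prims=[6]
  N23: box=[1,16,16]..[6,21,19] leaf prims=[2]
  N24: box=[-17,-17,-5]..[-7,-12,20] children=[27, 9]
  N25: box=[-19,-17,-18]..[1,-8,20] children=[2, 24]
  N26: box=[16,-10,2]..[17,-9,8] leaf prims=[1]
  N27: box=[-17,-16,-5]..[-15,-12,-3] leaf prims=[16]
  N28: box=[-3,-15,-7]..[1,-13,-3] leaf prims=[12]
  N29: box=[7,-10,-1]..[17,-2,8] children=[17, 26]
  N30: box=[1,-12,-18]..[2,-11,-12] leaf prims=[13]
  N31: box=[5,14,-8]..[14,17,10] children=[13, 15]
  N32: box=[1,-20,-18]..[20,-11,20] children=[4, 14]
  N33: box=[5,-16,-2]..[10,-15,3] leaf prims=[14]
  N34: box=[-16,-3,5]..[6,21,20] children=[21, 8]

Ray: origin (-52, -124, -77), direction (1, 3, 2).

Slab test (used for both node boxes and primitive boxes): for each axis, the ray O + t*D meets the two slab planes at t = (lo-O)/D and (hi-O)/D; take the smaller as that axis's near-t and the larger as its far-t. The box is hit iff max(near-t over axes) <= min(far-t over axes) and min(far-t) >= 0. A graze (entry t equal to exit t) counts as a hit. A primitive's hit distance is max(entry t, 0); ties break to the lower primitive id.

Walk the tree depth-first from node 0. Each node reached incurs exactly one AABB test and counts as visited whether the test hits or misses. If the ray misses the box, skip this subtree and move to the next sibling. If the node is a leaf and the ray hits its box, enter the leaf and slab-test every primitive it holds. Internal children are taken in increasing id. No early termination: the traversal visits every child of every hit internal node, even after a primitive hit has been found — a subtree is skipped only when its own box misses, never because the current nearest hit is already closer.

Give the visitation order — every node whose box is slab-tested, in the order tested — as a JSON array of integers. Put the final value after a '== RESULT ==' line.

Trace the traversal:
N0 x:[33,72] y:[104/3,145/3] z:[59/2,97/2] -> hit [104/3,145/3], descend [6, 7]
  N6 x:[33,72] y:[104/3,116/3] z:[59/2,97/2] -> hit [104/3,116/3], descend [25, 32]
    N25 x:[33,53] y:[107/3,116/3] z:[59/2,97/2] -> hit [107/3,116/3], descend [2, 24]
      N2 x:[33,53] y:[109/3,116/3] z:[59/2,37] -> hit [109/3,37], descend [16, 28]
        N16 x:[33,34] y:[110/3,116/3] z:[59/2,63/2] -> miss, prune
        N28 x:[49,53] y:[109/3,37] z:[35,37] -> miss, prune
      N24 x:[35,45] y:[107/3,112/3] z:[36,97/2] -> hit [36,112/3], descend [9, 27]
        N9 x:[40,45] y:[107/3,36] z:[47,97/2] -> miss, prune
        N27 x:[35,37] y:[36,112/3] z:[36,37] -> hit [36,37] leaf, test {P16@t=36}
    N32 x:[53,72] y:[104/3,113/3] z:[59/2,97/2] -> miss, prune
  N7 x:[36,69] y:[38,145/3] z:[69/2,97/2] -> hit [38,145/3], descend [19, 34]
    N19 x:[57,69] y:[38,47] z:[69/2,87/2] -> miss, prune
    N34 x:[36,58] y:[121/3,145/3] z:[41,97/2] -> hit [41,145/3], descend [8, 21]
      N8 x:[36,58] y:[46,145/3] z:[41,48] -> hit [46,48], descend [10, 23]
        N10 x:[36,37] y:[46,143/3] z:[41,85/2] -> miss, prune
        N23 x:[53,58] y:[140/3,145/3] z:[93/2,48] -> miss, prune
      N21 x:[36,46] y:[121/3,44] z:[46,97/2] -> miss, prune

Visited [0, 6, 25, 2, 16, 28, 24, 9, 27, 32, 7, 19, 34, 8, 10, 23, 21]. Tests: 17 box, 1 leaf. Nearest: P16.

== RESULT ==
[0, 6, 25, 2, 16, 28, 24, 9, 27, 32, 7, 19, 34, 8, 10, 23, 21]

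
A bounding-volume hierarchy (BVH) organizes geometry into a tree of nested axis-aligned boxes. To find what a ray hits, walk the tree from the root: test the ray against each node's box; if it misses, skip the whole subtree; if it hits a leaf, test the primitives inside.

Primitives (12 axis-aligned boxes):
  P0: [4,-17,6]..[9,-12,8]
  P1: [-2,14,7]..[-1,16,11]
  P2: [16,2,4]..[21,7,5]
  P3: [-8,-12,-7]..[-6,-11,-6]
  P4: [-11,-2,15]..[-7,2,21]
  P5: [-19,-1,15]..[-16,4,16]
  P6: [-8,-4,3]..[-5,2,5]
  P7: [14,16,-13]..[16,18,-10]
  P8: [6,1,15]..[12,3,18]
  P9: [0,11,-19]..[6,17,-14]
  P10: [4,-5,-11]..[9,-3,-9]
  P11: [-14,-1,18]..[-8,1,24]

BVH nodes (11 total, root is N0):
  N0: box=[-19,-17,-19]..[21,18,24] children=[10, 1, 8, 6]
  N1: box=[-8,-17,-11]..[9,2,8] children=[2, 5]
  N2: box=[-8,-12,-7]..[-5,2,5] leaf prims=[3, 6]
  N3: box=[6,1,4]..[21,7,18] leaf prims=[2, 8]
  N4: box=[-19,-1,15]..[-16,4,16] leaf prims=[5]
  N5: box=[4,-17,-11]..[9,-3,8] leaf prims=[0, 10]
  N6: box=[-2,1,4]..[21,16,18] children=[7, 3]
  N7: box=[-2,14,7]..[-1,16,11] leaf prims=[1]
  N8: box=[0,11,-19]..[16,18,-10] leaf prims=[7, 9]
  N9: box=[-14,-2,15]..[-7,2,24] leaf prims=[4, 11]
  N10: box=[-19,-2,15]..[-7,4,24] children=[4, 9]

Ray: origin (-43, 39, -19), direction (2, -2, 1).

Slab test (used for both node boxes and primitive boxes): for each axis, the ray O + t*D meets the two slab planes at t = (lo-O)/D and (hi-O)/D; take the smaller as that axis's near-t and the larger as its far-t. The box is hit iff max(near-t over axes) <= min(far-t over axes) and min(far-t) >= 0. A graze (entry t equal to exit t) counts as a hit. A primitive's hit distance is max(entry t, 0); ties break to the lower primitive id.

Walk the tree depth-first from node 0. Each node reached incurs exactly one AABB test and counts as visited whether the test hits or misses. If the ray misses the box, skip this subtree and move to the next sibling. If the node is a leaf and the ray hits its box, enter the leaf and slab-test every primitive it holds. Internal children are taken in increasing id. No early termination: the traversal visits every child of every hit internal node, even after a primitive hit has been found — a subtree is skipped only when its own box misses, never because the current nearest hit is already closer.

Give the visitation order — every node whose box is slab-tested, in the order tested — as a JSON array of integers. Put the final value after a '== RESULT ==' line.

Trace the traversal:
N0 x:[12,32] y:[21/2,28] z:[0,43] -> hit [12,28], descend [1, 6, 8, 10]
  N1 x:[35/2,26] y:[37/2,28] z:[8,27] -> hit [37/2,26], descend [2, 5]
    N2 x:[35/2,19] y:[37/2,51/2] z:[12,24] -> hit [37/2,19] leaf, test {P3(miss), P6(miss)}
    N5 x:[47/2,26] y:[21,28] z:[8,27] -> hit [47/2,26] leaf, test {P0@t=51/2, P10(miss)}
  N6 x:[41/2,32] y:[23/2,19] z:[23,37] -> miss, prune
  N8 x:[43/2,59/2] y:[21/2,14] z:[0,9] -> miss, prune
  N10 x:[12,18] y:[35/2,41/2] z:[34,43] -> miss, prune

Visited [0, 1, 2, 5, 6, 8, 10]. Tests: 7 box, 2 leaf. Nearest: P0.

== RESULT ==
[0, 1, 2, 5, 6, 8, 10]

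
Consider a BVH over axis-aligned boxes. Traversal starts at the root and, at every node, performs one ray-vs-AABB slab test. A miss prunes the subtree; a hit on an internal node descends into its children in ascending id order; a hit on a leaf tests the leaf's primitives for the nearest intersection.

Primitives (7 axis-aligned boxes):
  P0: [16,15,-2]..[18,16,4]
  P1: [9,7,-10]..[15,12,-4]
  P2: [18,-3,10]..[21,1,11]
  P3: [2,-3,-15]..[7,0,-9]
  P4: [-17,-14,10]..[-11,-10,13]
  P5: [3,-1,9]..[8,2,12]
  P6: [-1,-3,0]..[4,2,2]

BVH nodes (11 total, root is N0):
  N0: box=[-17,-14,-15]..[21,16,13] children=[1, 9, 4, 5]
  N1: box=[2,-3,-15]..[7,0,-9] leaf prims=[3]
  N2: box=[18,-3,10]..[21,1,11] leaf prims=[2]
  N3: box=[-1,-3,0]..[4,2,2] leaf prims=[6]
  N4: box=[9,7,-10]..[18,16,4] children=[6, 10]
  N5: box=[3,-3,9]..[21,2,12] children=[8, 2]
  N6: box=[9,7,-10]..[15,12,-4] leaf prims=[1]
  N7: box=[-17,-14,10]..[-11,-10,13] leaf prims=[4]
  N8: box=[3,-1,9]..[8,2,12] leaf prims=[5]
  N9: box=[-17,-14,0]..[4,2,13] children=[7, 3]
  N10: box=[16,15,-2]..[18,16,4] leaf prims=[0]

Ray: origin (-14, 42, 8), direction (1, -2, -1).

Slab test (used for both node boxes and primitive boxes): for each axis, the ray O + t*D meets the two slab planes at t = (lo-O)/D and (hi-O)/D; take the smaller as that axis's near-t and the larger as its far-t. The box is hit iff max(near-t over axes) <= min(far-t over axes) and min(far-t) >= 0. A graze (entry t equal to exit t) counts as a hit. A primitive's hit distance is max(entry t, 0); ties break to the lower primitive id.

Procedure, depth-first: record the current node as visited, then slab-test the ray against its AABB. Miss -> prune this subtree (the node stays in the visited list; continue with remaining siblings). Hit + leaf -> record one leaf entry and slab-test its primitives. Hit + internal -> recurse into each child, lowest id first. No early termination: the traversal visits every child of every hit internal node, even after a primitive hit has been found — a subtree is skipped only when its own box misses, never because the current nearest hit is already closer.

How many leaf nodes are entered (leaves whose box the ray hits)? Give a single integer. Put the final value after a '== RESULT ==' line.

Traverse from the root:
N0 x:[-3,35] y:[13,28] z:[-5,23] -> hit [13,23], descend [1, 4, 5, 9]
  N1 x:[16,21] y:[21,45/2] z:[17,23] -> hit [21,21] leaf, test {P3@t=21}
  N4 x:[23,32] y:[13,35/2] z:[4,18] -> miss, prune
  N5 x:[17,35] y:[20,45/2] z:[-4,-1] -> miss, prune
  N9 x:[-3,18] y:[20,28] z:[-5,8] -> miss, prune

5 AABB tests over nodes [0, 1, 4, 5, 9]; 1 leaf entered; closest P3.

== RESULT ==
1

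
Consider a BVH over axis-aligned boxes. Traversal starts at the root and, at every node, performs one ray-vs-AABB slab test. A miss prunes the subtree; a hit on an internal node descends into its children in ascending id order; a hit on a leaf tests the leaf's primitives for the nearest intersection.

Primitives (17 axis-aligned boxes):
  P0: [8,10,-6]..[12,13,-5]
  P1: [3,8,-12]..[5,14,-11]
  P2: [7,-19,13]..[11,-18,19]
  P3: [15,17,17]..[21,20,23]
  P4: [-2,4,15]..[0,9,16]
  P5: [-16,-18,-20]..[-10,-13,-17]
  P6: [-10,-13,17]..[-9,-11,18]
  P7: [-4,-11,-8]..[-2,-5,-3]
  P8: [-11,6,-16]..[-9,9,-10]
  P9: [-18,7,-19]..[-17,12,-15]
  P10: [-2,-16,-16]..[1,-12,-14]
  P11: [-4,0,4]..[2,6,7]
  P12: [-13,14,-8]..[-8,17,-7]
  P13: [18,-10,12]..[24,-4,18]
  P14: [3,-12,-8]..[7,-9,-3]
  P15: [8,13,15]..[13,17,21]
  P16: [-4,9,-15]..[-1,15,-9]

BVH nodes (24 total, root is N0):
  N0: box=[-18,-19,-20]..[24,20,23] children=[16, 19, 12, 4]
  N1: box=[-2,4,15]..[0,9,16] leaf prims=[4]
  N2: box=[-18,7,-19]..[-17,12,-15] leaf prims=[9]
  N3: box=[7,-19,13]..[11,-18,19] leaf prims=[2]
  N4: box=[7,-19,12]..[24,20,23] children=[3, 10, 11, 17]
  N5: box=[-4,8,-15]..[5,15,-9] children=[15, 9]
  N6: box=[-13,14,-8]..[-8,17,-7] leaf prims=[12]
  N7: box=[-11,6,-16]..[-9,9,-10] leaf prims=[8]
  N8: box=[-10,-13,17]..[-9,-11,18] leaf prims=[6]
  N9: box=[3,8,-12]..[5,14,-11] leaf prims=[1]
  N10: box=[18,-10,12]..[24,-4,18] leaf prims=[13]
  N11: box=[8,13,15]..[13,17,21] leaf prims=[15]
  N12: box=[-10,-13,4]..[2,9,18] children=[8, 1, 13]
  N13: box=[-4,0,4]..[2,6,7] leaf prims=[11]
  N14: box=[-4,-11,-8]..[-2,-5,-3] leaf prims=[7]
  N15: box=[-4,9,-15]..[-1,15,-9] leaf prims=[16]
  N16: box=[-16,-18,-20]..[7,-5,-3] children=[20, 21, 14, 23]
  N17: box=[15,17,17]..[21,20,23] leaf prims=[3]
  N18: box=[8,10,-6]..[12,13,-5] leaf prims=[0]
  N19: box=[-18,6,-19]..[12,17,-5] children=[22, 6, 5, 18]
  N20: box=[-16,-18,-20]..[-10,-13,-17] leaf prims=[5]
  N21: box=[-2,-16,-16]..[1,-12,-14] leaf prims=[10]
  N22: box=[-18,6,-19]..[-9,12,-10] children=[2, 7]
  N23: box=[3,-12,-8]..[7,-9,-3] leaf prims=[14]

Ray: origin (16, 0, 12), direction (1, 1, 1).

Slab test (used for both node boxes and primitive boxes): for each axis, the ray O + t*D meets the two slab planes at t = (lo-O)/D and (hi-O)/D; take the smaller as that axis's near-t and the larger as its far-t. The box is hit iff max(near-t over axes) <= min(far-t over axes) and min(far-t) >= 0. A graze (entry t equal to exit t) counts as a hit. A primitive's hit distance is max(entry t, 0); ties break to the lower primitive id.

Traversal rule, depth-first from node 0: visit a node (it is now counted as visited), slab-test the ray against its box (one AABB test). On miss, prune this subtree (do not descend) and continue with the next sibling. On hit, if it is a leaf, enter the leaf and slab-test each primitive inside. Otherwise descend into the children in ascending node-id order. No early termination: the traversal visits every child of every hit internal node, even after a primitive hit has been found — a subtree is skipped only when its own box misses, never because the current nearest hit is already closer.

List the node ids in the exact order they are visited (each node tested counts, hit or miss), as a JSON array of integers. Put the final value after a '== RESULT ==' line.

Walk:
N0 x:[-34,8] y:[-19,20] z:[-32,11] -> hit [-19,8], descend [4, 12, 16, 19]
  N4 x:[-9,8] y:[-19,20] z:[0,11] -> hit [0,8], descend [3, 10, 11, 17]
    N3 x:[-9,-5] y:[-19,-18] z:[1,7] -> miss, prune
    N10 x:[2,8] y:[-10,-4] z:[0,6] -> miss, prune
    N11 x:[-8,-3] y:[13,17] z:[3,9] -> miss, prune
    N17 x:[-1,5] y:[17,20] z:[5,11] -> miss, prune
  N12 x:[-26,-14] y:[-13,9] z:[-8,6] -> miss, prune
  N16 x:[-32,-9] y:[-18,-5] z:[-32,-15] -> miss, prune
  N19 x:[-34,-4] y:[6,17] z:[-31,-17] -> miss, prune

Summary -> nodes [0, 4, 3, 10, 11, 17, 12, 16, 19]; box-tests=9; leaf-entries=0; first=miss

== RESULT ==
[0, 4, 3, 10, 11, 17, 12, 16, 19]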